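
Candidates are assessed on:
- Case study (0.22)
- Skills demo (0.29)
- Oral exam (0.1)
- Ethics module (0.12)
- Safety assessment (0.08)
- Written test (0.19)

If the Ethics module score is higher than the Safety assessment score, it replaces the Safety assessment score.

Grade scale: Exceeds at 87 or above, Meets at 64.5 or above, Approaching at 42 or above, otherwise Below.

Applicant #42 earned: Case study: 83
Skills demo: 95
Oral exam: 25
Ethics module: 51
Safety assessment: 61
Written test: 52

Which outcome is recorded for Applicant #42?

Ethics module (51) ≤ Safety assessment (61), so Safety assessment stays at 61.
Weighted total:
  Case study 83 × 0.22 = 18.26
  Skills demo 95 × 0.29 = 27.55
  Oral exam 25 × 0.1 = 2.5
  Ethics module 51 × 0.12 = 6.12
  Safety assessment 61 × 0.08 = 4.88
  Written test 52 × 0.19 = 9.88
Sum = 69.19
69.19 is ≥ 64.5 and < 87 → Meets

Meets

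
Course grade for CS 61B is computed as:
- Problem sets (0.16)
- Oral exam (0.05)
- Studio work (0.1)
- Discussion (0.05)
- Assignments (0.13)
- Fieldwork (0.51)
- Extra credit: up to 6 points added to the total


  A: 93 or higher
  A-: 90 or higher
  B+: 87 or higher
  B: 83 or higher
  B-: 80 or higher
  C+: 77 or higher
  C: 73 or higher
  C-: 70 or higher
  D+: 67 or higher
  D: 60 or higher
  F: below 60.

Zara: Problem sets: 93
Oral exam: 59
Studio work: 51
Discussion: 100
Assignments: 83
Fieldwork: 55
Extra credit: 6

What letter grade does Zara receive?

Weighted total:
  Problem sets 93 × 0.16 = 14.88
  Oral exam 59 × 0.05 = 2.95
  Studio work 51 × 0.1 = 5.1
  Discussion 100 × 0.05 = 5
  Assignments 83 × 0.13 = 10.79
  Fieldwork 55 × 0.51 = 28.05
Sum = 66.77
Extra credit: 66.77 + 6 = 72.77
72.77 is ≥ 70 and < 73 → C-

C-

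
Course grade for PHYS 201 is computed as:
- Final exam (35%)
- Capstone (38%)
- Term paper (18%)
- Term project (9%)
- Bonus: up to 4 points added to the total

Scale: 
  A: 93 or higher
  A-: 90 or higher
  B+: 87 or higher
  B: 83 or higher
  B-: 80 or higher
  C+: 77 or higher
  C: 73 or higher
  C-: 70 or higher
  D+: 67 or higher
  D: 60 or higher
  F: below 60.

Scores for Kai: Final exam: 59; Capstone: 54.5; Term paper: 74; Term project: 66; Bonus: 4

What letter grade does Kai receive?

D

Weighted total:
  Final exam 59 × 0.35 = 20.65
  Capstone 54.5 × 0.38 = 20.71
  Term paper 74 × 0.18 = 13.32
  Term project 66 × 0.09 = 5.94
Sum = 60.62
Bonus: 60.62 + 4 = 64.62
64.62 is ≥ 60 and < 67 → D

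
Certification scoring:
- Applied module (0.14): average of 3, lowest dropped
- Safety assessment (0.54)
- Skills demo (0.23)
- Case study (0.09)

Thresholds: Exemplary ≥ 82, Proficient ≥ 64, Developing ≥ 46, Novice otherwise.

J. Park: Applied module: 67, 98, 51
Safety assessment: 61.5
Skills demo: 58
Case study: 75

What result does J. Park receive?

Applied module: drop 51 → average of remaining 2 = 165/2 = 82.5
Weighted total:
  Applied module 82.5 × 0.14 = 11.55
  Safety assessment 61.5 × 0.54 = 33.21
  Skills demo 58 × 0.23 = 13.34
  Case study 75 × 0.09 = 6.75
Sum = 64.85
64.85 is ≥ 64 and < 82 → Proficient

Proficient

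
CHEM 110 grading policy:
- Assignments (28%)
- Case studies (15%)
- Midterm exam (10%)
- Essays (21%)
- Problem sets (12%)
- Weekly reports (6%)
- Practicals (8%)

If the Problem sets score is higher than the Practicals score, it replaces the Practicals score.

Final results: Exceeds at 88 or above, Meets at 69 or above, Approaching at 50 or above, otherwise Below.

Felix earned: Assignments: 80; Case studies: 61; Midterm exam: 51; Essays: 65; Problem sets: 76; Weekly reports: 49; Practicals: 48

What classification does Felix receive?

Approaching

Problem sets (76) > Practicals (48), so Practicals counts as 76.
Weighted total:
  Assignments 80 × 0.28 = 22.4
  Case studies 61 × 0.15 = 9.15
  Midterm exam 51 × 0.1 = 5.1
  Essays 65 × 0.21 = 13.65
  Problem sets 76 × 0.12 = 9.12
  Weekly reports 49 × 0.06 = 2.94
  Practicals 76 × 0.08 = 6.08
Sum = 68.44
68.44 is ≥ 50 and < 69 → Approaching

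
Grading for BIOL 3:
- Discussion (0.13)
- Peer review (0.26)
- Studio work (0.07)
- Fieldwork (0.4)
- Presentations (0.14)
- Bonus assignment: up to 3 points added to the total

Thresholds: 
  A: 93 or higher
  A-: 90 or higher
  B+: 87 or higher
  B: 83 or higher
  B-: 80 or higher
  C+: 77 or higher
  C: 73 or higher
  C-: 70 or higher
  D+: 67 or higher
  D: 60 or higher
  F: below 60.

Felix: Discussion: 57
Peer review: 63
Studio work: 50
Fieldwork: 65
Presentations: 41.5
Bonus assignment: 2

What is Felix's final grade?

Weighted total:
  Discussion 57 × 0.13 = 7.41
  Peer review 63 × 0.26 = 16.38
  Studio work 50 × 0.07 = 3.5
  Fieldwork 65 × 0.4 = 26
  Presentations 41.5 × 0.14 = 5.81
Sum = 59.1
Bonus assignment: 59.1 + 2 = 61.1
61.1 is ≥ 60 and < 67 → D

D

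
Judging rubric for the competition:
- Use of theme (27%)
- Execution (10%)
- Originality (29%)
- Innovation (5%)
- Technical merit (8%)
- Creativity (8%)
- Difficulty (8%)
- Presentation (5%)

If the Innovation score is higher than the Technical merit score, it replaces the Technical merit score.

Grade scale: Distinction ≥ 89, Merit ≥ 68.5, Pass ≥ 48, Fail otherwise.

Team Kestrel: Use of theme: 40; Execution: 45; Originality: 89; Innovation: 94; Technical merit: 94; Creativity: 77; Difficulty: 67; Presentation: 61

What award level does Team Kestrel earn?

Innovation (94) ≤ Technical merit (94), so Technical merit stays at 94.
Weighted total:
  Use of theme 40 × 0.27 = 10.8
  Execution 45 × 0.1 = 4.5
  Originality 89 × 0.29 = 25.81
  Innovation 94 × 0.05 = 4.7
  Technical merit 94 × 0.08 = 7.52
  Creativity 77 × 0.08 = 6.16
  Difficulty 67 × 0.08 = 5.36
  Presentation 61 × 0.05 = 3.05
Sum = 67.9
67.9 is ≥ 48 and < 68.5 → Pass

Pass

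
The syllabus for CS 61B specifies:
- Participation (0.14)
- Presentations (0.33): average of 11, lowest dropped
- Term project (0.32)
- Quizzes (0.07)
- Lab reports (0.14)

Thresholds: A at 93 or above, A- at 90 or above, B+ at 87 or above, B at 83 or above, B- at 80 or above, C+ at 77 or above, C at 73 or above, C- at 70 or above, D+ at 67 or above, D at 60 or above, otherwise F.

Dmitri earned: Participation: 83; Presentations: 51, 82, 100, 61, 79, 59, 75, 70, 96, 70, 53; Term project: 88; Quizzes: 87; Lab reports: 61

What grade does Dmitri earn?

Presentations: drop 51 → average of remaining 10 = 745/10 = 74.5
Weighted total:
  Participation 83 × 0.14 = 11.62
  Presentations 74.5 × 0.33 = 24.585
  Term project 88 × 0.32 = 28.16
  Quizzes 87 × 0.07 = 6.09
  Lab reports 61 × 0.14 = 8.54
Sum = 78.995
78.995 is ≥ 77 and < 80 → C+

C+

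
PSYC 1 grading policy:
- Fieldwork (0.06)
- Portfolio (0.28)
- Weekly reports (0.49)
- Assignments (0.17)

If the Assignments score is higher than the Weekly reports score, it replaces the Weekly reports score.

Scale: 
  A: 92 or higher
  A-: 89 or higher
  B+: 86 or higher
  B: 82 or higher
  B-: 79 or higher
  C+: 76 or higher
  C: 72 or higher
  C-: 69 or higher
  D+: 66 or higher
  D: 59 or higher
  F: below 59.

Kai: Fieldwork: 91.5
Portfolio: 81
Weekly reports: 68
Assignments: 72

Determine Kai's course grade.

C

Assignments (72) > Weekly reports (68), so Weekly reports counts as 72.
Weighted total:
  Fieldwork 91.5 × 0.06 = 5.49
  Portfolio 81 × 0.28 = 22.68
  Weekly reports 72 × 0.49 = 35.28
  Assignments 72 × 0.17 = 12.24
Sum = 75.69
75.69 is ≥ 72 and < 76 → C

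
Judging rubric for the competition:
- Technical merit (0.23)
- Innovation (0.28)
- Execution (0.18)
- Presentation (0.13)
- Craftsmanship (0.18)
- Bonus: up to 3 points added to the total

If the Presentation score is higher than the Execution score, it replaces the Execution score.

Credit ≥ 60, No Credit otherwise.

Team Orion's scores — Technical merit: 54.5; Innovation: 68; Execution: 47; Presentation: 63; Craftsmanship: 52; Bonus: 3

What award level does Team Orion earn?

Presentation (63) > Execution (47), so Execution counts as 63.
Weighted total:
  Technical merit 54.5 × 0.23 = 12.535
  Innovation 68 × 0.28 = 19.04
  Execution 63 × 0.18 = 11.34
  Presentation 63 × 0.13 = 8.19
  Craftsmanship 52 × 0.18 = 9.36
Sum = 60.465
Bonus: 60.465 + 3 = 63.465
63.465 ≥ 60 → Credit

Credit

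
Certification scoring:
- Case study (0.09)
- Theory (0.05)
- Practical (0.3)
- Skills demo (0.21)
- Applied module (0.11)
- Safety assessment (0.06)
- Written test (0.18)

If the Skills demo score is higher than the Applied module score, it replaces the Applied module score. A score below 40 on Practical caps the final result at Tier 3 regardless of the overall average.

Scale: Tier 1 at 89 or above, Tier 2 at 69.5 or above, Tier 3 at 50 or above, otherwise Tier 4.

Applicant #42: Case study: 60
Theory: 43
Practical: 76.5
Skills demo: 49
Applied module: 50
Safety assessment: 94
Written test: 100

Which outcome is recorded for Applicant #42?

Skills demo (49) ≤ Applied module (50), so Applied module stays at 50.
Practical score 76.5 ≥ 40: minimum met.
Weighted total:
  Case study 60 × 0.09 = 5.4
  Theory 43 × 0.05 = 2.15
  Practical 76.5 × 0.3 = 22.95
  Skills demo 49 × 0.21 = 10.29
  Applied module 50 × 0.11 = 5.5
  Safety assessment 94 × 0.06 = 5.64
  Written test 100 × 0.18 = 18
Sum = 69.93
69.93 is ≥ 69.5 and < 89 → Tier 2

Tier 2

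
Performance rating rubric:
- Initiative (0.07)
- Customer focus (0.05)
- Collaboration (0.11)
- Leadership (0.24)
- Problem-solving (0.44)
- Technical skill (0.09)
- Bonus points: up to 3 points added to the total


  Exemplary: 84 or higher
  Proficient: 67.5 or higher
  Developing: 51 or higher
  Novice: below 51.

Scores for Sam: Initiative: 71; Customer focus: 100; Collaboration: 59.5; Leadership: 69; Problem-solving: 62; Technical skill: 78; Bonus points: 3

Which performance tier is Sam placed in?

Proficient

Weighted total:
  Initiative 71 × 0.07 = 4.97
  Customer focus 100 × 0.05 = 5
  Collaboration 59.5 × 0.11 = 6.545
  Leadership 69 × 0.24 = 16.56
  Problem-solving 62 × 0.44 = 27.28
  Technical skill 78 × 0.09 = 7.02
Sum = 67.375
Bonus points: 67.375 + 3 = 70.375
70.375 is ≥ 67.5 and < 84 → Proficient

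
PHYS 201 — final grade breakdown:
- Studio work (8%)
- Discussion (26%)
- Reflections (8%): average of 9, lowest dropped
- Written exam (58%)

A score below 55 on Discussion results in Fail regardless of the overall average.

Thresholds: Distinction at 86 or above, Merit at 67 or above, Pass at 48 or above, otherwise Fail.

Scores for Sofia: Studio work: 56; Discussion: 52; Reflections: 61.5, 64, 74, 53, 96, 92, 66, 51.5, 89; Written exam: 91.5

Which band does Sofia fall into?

Reflections: drop 51.5 → average of remaining 8 = 595.5/8 = 74.4375
Discussion score 52 < 55: minimum not met.
Weighted total:
  Studio work 56 × 0.08 = 4.48
  Discussion 52 × 0.26 = 13.52
  Reflections 74.4375 × 0.08 = 5.955
  Written exam 91.5 × 0.58 = 53.07
Sum = 77.025
Because the Discussion minimum was not met, the result is Fail.

Fail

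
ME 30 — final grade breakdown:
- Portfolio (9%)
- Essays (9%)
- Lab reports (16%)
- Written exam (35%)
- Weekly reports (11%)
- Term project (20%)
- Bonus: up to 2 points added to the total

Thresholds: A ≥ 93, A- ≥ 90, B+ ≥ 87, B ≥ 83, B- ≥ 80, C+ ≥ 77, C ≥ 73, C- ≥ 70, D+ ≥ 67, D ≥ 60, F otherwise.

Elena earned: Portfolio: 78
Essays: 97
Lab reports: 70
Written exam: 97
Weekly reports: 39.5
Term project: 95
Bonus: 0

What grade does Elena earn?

Weighted total:
  Portfolio 78 × 0.09 = 7.02
  Essays 97 × 0.09 = 8.73
  Lab reports 70 × 0.16 = 11.2
  Written exam 97 × 0.35 = 33.95
  Weekly reports 39.5 × 0.11 = 4.345
  Term project 95 × 0.2 = 19
Sum = 84.245
Bonus: 84.245 + 0 = 84.245
84.245 is ≥ 83 and < 87 → B

B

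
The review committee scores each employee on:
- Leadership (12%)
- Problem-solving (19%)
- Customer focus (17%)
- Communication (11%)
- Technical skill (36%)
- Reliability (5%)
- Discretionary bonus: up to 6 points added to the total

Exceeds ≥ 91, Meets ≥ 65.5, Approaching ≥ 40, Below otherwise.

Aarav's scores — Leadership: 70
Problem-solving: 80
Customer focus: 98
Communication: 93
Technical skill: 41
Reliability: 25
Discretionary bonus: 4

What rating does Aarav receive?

Weighted total:
  Leadership 70 × 0.12 = 8.4
  Problem-solving 80 × 0.19 = 15.2
  Customer focus 98 × 0.17 = 16.66
  Communication 93 × 0.11 = 10.23
  Technical skill 41 × 0.36 = 14.76
  Reliability 25 × 0.05 = 1.25
Sum = 66.5
Discretionary bonus: 66.5 + 4 = 70.5
70.5 is ≥ 65.5 and < 91 → Meets

Meets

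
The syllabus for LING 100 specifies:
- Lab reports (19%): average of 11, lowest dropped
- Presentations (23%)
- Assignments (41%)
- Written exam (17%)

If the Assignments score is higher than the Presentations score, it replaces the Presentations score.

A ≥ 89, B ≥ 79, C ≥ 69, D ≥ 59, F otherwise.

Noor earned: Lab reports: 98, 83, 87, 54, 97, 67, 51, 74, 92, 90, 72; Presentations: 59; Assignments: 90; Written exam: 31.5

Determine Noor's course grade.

Lab reports: drop 51 → average of remaining 10 = 814/10 = 81.4
Assignments (90) > Presentations (59), so Presentations counts as 90.
Weighted total:
  Lab reports 81.4 × 0.19 = 15.466
  Presentations 90 × 0.23 = 20.7
  Assignments 90 × 0.41 = 36.9
  Written exam 31.5 × 0.17 = 5.355
Sum = 78.421
78.421 is ≥ 69 and < 79 → C

C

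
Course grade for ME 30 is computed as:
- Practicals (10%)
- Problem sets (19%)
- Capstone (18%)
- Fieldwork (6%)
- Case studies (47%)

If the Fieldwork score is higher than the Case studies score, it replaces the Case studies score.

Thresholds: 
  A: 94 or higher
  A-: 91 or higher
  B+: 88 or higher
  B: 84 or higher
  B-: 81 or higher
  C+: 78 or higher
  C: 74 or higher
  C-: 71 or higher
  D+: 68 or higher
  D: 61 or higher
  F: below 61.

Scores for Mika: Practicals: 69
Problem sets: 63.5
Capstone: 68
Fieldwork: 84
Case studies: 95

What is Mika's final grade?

Fieldwork (84) ≤ Case studies (95), so Case studies stays at 95.
Weighted total:
  Practicals 69 × 0.1 = 6.9
  Problem sets 63.5 × 0.19 = 12.065
  Capstone 68 × 0.18 = 12.24
  Fieldwork 84 × 0.06 = 5.04
  Case studies 95 × 0.47 = 44.65
Sum = 80.895
80.895 is ≥ 78 and < 81 → C+

C+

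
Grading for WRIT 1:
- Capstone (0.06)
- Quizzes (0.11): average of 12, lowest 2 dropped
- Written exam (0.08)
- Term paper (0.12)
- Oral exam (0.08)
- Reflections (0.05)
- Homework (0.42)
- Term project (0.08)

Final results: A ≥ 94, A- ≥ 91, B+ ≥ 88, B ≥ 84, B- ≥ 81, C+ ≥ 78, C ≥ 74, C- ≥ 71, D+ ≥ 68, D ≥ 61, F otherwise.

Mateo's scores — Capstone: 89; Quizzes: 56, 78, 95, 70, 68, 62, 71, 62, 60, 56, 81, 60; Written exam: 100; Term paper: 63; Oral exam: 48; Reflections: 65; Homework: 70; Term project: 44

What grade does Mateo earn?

Quizzes: drop 56, 56 → average of remaining 10 = 707/10 = 70.7
Weighted total:
  Capstone 89 × 0.06 = 5.34
  Quizzes 70.7 × 0.11 = 7.777
  Written exam 100 × 0.08 = 8
  Term paper 63 × 0.12 = 7.56
  Oral exam 48 × 0.08 = 3.84
  Reflections 65 × 0.05 = 3.25
  Homework 70 × 0.42 = 29.4
  Term project 44 × 0.08 = 3.52
Sum = 68.687
68.687 is ≥ 68 and < 71 → D+

D+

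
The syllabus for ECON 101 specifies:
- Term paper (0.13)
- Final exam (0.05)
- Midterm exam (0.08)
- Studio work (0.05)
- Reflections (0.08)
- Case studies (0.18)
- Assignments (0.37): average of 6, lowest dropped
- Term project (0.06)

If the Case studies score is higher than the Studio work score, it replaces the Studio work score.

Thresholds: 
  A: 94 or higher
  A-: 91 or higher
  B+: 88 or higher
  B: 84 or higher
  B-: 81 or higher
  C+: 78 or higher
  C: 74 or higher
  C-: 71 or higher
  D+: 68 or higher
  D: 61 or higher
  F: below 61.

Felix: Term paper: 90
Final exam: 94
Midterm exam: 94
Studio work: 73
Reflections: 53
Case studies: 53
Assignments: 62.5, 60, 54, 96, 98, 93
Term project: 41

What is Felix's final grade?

C

Assignments: drop 54 → average of remaining 5 = 409.5/5 = 81.9
Case studies (53) ≤ Studio work (73), so Studio work stays at 73.
Weighted total:
  Term paper 90 × 0.13 = 11.7
  Final exam 94 × 0.05 = 4.7
  Midterm exam 94 × 0.08 = 7.52
  Studio work 73 × 0.05 = 3.65
  Reflections 53 × 0.08 = 4.24
  Case studies 53 × 0.18 = 9.54
  Assignments 81.9 × 0.37 = 30.303
  Term project 41 × 0.06 = 2.46
Sum = 74.113
74.113 is ≥ 74 and < 78 → C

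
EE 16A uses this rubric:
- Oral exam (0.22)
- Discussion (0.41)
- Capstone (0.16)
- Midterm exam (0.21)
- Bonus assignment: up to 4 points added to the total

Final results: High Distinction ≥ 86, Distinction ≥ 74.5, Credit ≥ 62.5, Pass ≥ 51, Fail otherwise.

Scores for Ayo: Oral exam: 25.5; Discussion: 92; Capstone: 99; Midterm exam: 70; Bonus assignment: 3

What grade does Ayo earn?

Distinction

Weighted total:
  Oral exam 25.5 × 0.22 = 5.61
  Discussion 92 × 0.41 = 37.72
  Capstone 99 × 0.16 = 15.84
  Midterm exam 70 × 0.21 = 14.7
Sum = 73.87
Bonus assignment: 73.87 + 3 = 76.87
76.87 is ≥ 74.5 and < 86 → Distinction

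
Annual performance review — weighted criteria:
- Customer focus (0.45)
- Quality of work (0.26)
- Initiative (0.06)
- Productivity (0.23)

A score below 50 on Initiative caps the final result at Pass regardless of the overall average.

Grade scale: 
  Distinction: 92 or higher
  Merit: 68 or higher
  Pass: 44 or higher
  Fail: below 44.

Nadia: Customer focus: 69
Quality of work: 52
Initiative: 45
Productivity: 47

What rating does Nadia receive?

Initiative score 45 < 50: minimum not met.
Weighted total:
  Customer focus 69 × 0.45 = 31.05
  Quality of work 52 × 0.26 = 13.52
  Initiative 45 × 0.06 = 2.7
  Productivity 47 × 0.23 = 10.81
Sum = 58.08
58.08 would be Pass; cap at Pass applies → Pass.

Pass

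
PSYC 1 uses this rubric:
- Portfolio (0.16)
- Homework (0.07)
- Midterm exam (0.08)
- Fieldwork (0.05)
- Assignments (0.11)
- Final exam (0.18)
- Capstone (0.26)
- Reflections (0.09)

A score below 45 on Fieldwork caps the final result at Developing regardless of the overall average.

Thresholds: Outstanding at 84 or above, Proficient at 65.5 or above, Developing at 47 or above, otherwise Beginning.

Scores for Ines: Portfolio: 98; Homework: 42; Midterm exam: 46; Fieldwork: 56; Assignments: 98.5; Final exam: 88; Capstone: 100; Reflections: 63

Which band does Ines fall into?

Fieldwork score 56 ≥ 45: minimum met.
Weighted total:
  Portfolio 98 × 0.16 = 15.68
  Homework 42 × 0.07 = 2.94
  Midterm exam 46 × 0.08 = 3.68
  Fieldwork 56 × 0.05 = 2.8
  Assignments 98.5 × 0.11 = 10.835
  Final exam 88 × 0.18 = 15.84
  Capstone 100 × 0.26 = 26
  Reflections 63 × 0.09 = 5.67
Sum = 83.445
83.445 is ≥ 65.5 and < 84 → Proficient

Proficient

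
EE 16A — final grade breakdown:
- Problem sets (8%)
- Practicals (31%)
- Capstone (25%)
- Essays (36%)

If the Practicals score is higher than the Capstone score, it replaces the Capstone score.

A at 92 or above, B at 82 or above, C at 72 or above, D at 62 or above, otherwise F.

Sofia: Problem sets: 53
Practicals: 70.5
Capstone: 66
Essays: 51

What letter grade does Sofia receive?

D

Practicals (70.5) > Capstone (66), so Capstone counts as 70.5.
Weighted total:
  Problem sets 53 × 0.08 = 4.24
  Practicals 70.5 × 0.31 = 21.855
  Capstone 70.5 × 0.25 = 17.625
  Essays 51 × 0.36 = 18.36
Sum = 62.08
62.08 is ≥ 62 and < 72 → D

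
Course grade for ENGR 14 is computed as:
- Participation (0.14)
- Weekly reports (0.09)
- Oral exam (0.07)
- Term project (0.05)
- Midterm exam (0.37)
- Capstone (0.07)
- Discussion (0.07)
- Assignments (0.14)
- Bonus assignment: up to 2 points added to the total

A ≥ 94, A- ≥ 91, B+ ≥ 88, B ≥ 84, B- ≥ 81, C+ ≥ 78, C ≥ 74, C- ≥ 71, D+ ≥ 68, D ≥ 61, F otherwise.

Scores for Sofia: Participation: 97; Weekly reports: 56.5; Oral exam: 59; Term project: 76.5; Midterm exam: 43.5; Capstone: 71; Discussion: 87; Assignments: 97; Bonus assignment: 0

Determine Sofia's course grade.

Weighted total:
  Participation 97 × 0.14 = 13.58
  Weekly reports 56.5 × 0.09 = 5.085
  Oral exam 59 × 0.07 = 4.13
  Term project 76.5 × 0.05 = 3.825
  Midterm exam 43.5 × 0.37 = 16.095
  Capstone 71 × 0.07 = 4.97
  Discussion 87 × 0.07 = 6.09
  Assignments 97 × 0.14 = 13.58
Sum = 67.355
Bonus assignment: 67.355 + 0 = 67.355
67.355 is ≥ 61 and < 68 → D

D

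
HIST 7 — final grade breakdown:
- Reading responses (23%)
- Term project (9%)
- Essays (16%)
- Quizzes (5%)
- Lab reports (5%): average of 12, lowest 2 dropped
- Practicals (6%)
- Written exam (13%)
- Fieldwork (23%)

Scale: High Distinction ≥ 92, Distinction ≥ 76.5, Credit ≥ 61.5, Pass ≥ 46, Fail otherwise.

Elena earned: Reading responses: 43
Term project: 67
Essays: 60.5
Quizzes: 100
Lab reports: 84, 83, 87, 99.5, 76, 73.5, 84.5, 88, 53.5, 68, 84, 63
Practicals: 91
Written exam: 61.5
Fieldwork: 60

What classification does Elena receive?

Lab reports: drop 53.5, 63 → average of remaining 10 = 827.5/10 = 82.75
Weighted total:
  Reading responses 43 × 0.23 = 9.89
  Term project 67 × 0.09 = 6.03
  Essays 60.5 × 0.16 = 9.68
  Quizzes 100 × 0.05 = 5
  Lab reports 82.75 × 0.05 = 4.1375
  Practicals 91 × 0.06 = 5.46
  Written exam 61.5 × 0.13 = 7.995
  Fieldwork 60 × 0.23 = 13.8
Sum = 61.9925
61.9925 is ≥ 61.5 and < 76.5 → Credit

Credit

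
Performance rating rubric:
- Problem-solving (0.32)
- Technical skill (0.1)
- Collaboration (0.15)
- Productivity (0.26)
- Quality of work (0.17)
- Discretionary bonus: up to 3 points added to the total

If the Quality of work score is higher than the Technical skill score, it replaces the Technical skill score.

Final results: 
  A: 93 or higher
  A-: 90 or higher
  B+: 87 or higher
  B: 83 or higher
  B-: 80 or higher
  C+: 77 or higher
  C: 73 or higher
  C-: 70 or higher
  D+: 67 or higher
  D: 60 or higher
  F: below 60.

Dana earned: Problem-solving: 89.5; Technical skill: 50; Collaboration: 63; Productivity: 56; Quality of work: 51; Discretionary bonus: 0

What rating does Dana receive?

D

Quality of work (51) > Technical skill (50), so Technical skill counts as 51.
Weighted total:
  Problem-solving 89.5 × 0.32 = 28.64
  Technical skill 51 × 0.1 = 5.1
  Collaboration 63 × 0.15 = 9.45
  Productivity 56 × 0.26 = 14.56
  Quality of work 51 × 0.17 = 8.67
Sum = 66.42
Discretionary bonus: 66.42 + 0 = 66.42
66.42 is ≥ 60 and < 67 → D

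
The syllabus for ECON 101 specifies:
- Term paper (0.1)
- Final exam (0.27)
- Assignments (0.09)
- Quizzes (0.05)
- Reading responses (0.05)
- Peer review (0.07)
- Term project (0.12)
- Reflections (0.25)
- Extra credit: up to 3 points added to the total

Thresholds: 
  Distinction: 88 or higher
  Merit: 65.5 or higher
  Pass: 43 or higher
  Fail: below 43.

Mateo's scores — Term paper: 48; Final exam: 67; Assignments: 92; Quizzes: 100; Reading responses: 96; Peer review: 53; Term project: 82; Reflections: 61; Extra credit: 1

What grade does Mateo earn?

Weighted total:
  Term paper 48 × 0.1 = 4.8
  Final exam 67 × 0.27 = 18.09
  Assignments 92 × 0.09 = 8.28
  Quizzes 100 × 0.05 = 5
  Reading responses 96 × 0.05 = 4.8
  Peer review 53 × 0.07 = 3.71
  Term project 82 × 0.12 = 9.84
  Reflections 61 × 0.25 = 15.25
Sum = 69.77
Extra credit: 69.77 + 1 = 70.77
70.77 is ≥ 65.5 and < 88 → Merit

Merit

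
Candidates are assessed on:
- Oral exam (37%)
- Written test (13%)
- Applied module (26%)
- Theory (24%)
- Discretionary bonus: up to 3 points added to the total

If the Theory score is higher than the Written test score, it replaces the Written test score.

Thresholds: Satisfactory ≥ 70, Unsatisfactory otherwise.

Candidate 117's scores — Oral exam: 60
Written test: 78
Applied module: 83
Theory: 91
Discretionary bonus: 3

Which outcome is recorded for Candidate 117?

Theory (91) > Written test (78), so Written test counts as 91.
Weighted total:
  Oral exam 60 × 0.37 = 22.2
  Written test 91 × 0.13 = 11.83
  Applied module 83 × 0.26 = 21.58
  Theory 91 × 0.24 = 21.84
Sum = 77.45
Discretionary bonus: 77.45 + 3 = 80.45
80.45 ≥ 70 → Satisfactory

Satisfactory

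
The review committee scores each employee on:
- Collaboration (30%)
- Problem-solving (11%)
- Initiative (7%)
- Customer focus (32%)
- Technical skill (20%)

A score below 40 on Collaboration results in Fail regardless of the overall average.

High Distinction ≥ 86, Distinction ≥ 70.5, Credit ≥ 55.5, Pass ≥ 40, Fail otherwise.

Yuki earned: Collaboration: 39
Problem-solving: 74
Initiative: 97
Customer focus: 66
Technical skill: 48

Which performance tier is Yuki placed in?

Collaboration score 39 < 40: minimum not met.
Weighted total:
  Collaboration 39 × 0.3 = 11.7
  Problem-solving 74 × 0.11 = 8.14
  Initiative 97 × 0.07 = 6.79
  Customer focus 66 × 0.32 = 21.12
  Technical skill 48 × 0.2 = 9.6
Sum = 57.35
Because the Collaboration minimum was not met, the result is Fail.

Fail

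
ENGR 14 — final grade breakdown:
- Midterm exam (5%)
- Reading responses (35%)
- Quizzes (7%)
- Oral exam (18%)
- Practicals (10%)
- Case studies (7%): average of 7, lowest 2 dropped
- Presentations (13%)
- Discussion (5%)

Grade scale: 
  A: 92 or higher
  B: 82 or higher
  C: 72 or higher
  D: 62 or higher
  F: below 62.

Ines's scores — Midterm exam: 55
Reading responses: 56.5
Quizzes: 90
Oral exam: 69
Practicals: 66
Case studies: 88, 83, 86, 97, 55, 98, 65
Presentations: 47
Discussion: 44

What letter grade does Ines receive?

D

Case studies: drop 55, 65 → average of remaining 5 = 452/5 = 90.4
Weighted total:
  Midterm exam 55 × 0.05 = 2.75
  Reading responses 56.5 × 0.35 = 19.775
  Quizzes 90 × 0.07 = 6.3
  Oral exam 69 × 0.18 = 12.42
  Practicals 66 × 0.1 = 6.6
  Case studies 90.4 × 0.07 = 6.328
  Presentations 47 × 0.13 = 6.11
  Discussion 44 × 0.05 = 2.2
Sum = 62.483
62.483 is ≥ 62 and < 72 → D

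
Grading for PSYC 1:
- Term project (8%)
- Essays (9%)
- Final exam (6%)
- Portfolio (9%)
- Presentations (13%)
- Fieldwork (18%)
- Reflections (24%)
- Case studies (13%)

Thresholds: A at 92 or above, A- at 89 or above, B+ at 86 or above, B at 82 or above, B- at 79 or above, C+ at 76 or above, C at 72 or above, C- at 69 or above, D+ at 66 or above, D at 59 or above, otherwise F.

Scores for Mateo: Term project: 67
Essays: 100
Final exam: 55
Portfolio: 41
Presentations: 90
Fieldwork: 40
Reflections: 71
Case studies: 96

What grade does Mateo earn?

C-

Weighted total:
  Term project 67 × 0.08 = 5.36
  Essays 100 × 0.09 = 9
  Final exam 55 × 0.06 = 3.3
  Portfolio 41 × 0.09 = 3.69
  Presentations 90 × 0.13 = 11.7
  Fieldwork 40 × 0.18 = 7.2
  Reflections 71 × 0.24 = 17.04
  Case studies 96 × 0.13 = 12.48
Sum = 69.77
69.77 is ≥ 69 and < 72 → C-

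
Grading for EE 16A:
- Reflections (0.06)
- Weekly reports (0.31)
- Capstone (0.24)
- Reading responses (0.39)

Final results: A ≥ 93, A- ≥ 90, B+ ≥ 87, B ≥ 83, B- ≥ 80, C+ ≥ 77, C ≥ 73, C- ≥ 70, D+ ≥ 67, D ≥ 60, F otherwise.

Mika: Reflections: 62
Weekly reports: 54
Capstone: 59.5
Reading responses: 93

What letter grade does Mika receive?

C-

Weighted total:
  Reflections 62 × 0.06 = 3.72
  Weekly reports 54 × 0.31 = 16.74
  Capstone 59.5 × 0.24 = 14.28
  Reading responses 93 × 0.39 = 36.27
Sum = 71.01
71.01 is ≥ 70 and < 73 → C-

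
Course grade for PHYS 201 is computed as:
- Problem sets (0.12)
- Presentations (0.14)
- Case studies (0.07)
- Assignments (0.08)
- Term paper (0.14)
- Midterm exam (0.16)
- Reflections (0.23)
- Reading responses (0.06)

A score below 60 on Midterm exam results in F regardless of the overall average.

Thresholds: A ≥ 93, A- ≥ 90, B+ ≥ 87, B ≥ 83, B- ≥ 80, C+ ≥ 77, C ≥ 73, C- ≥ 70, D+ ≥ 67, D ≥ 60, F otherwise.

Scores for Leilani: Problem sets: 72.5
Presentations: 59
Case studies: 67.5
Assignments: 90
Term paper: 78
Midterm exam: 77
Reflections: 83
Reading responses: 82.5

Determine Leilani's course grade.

Midterm exam score 77 ≥ 60: minimum met.
Weighted total:
  Problem sets 72.5 × 0.12 = 8.7
  Presentations 59 × 0.14 = 8.26
  Case studies 67.5 × 0.07 = 4.725
  Assignments 90 × 0.08 = 7.2
  Term paper 78 × 0.14 = 10.92
  Midterm exam 77 × 0.16 = 12.32
  Reflections 83 × 0.23 = 19.09
  Reading responses 82.5 × 0.06 = 4.95
Sum = 76.165
76.165 is ≥ 73 and < 77 → C

C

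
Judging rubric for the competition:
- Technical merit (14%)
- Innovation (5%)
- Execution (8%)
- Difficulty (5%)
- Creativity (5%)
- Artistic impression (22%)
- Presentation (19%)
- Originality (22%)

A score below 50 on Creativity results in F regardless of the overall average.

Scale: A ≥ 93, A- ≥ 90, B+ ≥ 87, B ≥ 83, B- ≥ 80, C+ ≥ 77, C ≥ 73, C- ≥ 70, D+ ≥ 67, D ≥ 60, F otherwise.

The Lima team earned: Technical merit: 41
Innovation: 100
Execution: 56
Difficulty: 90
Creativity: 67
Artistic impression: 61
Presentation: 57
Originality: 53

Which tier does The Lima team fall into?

F

Creativity score 67 ≥ 50: minimum met.
Weighted total:
  Technical merit 41 × 0.14 = 5.74
  Innovation 100 × 0.05 = 5
  Execution 56 × 0.08 = 4.48
  Difficulty 90 × 0.05 = 4.5
  Creativity 67 × 0.05 = 3.35
  Artistic impression 61 × 0.22 = 13.42
  Presentation 57 × 0.19 = 10.83
  Originality 53 × 0.22 = 11.66
Sum = 58.98
58.98 < 60 → F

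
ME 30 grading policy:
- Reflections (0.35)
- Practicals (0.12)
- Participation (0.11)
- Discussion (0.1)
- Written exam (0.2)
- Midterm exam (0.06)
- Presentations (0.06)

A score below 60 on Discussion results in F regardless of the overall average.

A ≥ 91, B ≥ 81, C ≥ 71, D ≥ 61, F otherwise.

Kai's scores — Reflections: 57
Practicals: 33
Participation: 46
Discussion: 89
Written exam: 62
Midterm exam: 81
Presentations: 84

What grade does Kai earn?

Discussion score 89 ≥ 60: minimum met.
Weighted total:
  Reflections 57 × 0.35 = 19.95
  Practicals 33 × 0.12 = 3.96
  Participation 46 × 0.11 = 5.06
  Discussion 89 × 0.1 = 8.9
  Written exam 62 × 0.2 = 12.4
  Midterm exam 81 × 0.06 = 4.86
  Presentations 84 × 0.06 = 5.04
Sum = 60.17
60.17 < 61 → F

F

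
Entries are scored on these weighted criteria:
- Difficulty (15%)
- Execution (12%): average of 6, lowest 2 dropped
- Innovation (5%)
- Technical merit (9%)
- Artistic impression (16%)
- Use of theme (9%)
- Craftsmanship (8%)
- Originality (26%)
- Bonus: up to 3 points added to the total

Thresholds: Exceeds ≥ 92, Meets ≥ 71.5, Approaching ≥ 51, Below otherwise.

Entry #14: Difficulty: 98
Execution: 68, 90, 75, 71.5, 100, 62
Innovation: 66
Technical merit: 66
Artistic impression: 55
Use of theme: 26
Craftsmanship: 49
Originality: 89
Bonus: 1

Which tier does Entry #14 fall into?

Meets

Execution: drop 62, 68 → average of remaining 4 = 336.5/4 = 84.125
Weighted total:
  Difficulty 98 × 0.15 = 14.7
  Execution 84.125 × 0.12 = 10.095
  Innovation 66 × 0.05 = 3.3
  Technical merit 66 × 0.09 = 5.94
  Artistic impression 55 × 0.16 = 8.8
  Use of theme 26 × 0.09 = 2.34
  Craftsmanship 49 × 0.08 = 3.92
  Originality 89 × 0.26 = 23.14
Sum = 72.235
Bonus: 72.235 + 1 = 73.235
73.235 is ≥ 71.5 and < 92 → Meets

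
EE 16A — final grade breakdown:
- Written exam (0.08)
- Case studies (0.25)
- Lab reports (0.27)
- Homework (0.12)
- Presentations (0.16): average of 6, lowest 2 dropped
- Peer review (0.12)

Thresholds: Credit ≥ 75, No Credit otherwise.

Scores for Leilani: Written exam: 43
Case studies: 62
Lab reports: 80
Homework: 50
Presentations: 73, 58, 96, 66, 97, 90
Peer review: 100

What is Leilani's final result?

Presentations: drop 58, 66 → average of remaining 4 = 356/4 = 89
Weighted total:
  Written exam 43 × 0.08 = 3.44
  Case studies 62 × 0.25 = 15.5
  Lab reports 80 × 0.27 = 21.6
  Homework 50 × 0.12 = 6
  Presentations 89 × 0.16 = 14.24
  Peer review 100 × 0.12 = 12
Sum = 72.78
72.78 < 75 → No Credit

No Credit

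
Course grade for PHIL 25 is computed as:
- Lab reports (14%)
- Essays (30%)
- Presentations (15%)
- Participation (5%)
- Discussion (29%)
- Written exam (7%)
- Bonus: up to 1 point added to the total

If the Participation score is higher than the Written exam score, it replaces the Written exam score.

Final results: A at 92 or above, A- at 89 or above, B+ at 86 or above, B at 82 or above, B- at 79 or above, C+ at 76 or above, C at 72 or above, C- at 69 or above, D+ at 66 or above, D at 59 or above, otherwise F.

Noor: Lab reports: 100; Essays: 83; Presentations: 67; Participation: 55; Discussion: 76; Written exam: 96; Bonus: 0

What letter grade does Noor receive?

Participation (55) ≤ Written exam (96), so Written exam stays at 96.
Weighted total:
  Lab reports 100 × 0.14 = 14
  Essays 83 × 0.3 = 24.9
  Presentations 67 × 0.15 = 10.05
  Participation 55 × 0.05 = 2.75
  Discussion 76 × 0.29 = 22.04
  Written exam 96 × 0.07 = 6.72
Sum = 80.46
Bonus: 80.46 + 0 = 80.46
80.46 is ≥ 79 and < 82 → B-

B-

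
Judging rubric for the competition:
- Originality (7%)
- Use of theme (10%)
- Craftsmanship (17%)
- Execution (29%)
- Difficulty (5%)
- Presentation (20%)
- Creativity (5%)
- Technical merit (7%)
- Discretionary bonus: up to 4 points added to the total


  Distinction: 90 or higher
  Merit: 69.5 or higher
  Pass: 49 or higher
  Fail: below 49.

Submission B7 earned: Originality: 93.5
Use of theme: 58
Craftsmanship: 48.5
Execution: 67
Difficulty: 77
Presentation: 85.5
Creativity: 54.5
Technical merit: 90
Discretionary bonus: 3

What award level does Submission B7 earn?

Weighted total:
  Originality 93.5 × 0.07 = 6.545
  Use of theme 58 × 0.1 = 5.8
  Craftsmanship 48.5 × 0.17 = 8.245
  Execution 67 × 0.29 = 19.43
  Difficulty 77 × 0.05 = 3.85
  Presentation 85.5 × 0.2 = 17.1
  Creativity 54.5 × 0.05 = 2.725
  Technical merit 90 × 0.07 = 6.3
Sum = 69.995
Discretionary bonus: 69.995 + 3 = 72.995
72.995 is ≥ 69.5 and < 90 → Merit

Merit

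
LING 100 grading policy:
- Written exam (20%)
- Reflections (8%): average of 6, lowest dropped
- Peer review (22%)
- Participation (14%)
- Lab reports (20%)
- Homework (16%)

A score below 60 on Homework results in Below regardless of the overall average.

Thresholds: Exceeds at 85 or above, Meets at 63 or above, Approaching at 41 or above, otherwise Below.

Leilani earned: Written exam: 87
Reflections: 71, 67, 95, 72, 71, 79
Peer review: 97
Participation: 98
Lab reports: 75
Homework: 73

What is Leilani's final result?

Exceeds

Reflections: drop 67 → average of remaining 5 = 388/5 = 77.6
Homework score 73 ≥ 60: minimum met.
Weighted total:
  Written exam 87 × 0.2 = 17.4
  Reflections 77.6 × 0.08 = 6.208
  Peer review 97 × 0.22 = 21.34
  Participation 98 × 0.14 = 13.72
  Lab reports 75 × 0.2 = 15
  Homework 73 × 0.16 = 11.68
Sum = 85.348
85.348 ≥ 85 → Exceeds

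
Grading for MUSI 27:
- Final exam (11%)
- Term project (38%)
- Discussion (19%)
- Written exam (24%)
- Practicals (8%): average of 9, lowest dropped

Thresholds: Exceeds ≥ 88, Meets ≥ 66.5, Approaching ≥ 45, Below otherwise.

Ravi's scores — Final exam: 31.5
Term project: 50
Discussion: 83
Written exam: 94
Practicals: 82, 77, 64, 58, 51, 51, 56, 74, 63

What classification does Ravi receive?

Practicals: drop 51 → average of remaining 8 = 525/8 = 65.625
Weighted total:
  Final exam 31.5 × 0.11 = 3.465
  Term project 50 × 0.38 = 19
  Discussion 83 × 0.19 = 15.77
  Written exam 94 × 0.24 = 22.56
  Practicals 65.625 × 0.08 = 5.25
Sum = 66.045
66.045 is ≥ 45 and < 66.5 → Approaching

Approaching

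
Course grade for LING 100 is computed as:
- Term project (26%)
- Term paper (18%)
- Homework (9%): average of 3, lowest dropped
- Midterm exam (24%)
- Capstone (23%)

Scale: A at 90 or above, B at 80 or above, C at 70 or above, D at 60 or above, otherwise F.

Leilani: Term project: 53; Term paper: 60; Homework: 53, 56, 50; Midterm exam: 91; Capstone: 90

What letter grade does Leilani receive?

Homework: drop 50 → average of remaining 2 = 109/2 = 54.5
Weighted total:
  Term project 53 × 0.26 = 13.78
  Term paper 60 × 0.18 = 10.8
  Homework 54.5 × 0.09 = 4.905
  Midterm exam 91 × 0.24 = 21.84
  Capstone 90 × 0.23 = 20.7
Sum = 72.025
72.025 is ≥ 70 and < 80 → C

C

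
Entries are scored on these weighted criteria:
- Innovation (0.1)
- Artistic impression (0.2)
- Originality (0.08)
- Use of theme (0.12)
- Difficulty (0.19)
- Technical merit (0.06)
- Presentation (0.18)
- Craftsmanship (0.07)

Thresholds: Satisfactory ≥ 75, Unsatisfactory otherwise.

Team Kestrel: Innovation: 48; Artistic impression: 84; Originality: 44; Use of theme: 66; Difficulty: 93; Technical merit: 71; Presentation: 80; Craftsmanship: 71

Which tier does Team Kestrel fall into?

Unsatisfactory

Weighted total:
  Innovation 48 × 0.1 = 4.8
  Artistic impression 84 × 0.2 = 16.8
  Originality 44 × 0.08 = 3.52
  Use of theme 66 × 0.12 = 7.92
  Difficulty 93 × 0.19 = 17.67
  Technical merit 71 × 0.06 = 4.26
  Presentation 80 × 0.18 = 14.4
  Craftsmanship 71 × 0.07 = 4.97
Sum = 74.34
74.34 < 75 → Unsatisfactory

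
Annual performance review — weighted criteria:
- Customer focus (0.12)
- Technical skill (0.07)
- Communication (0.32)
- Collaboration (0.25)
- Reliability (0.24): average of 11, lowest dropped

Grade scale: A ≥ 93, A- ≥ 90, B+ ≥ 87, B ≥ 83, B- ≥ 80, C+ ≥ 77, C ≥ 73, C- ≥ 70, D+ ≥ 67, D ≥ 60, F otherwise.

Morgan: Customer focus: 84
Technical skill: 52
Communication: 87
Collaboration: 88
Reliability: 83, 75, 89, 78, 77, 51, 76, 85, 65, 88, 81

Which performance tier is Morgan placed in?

B-

Reliability: drop 51 → average of remaining 10 = 797/10 = 79.7
Weighted total:
  Customer focus 84 × 0.12 = 10.08
  Technical skill 52 × 0.07 = 3.64
  Communication 87 × 0.32 = 27.84
  Collaboration 88 × 0.25 = 22
  Reliability 79.7 × 0.24 = 19.128
Sum = 82.688
82.688 is ≥ 80 and < 83 → B-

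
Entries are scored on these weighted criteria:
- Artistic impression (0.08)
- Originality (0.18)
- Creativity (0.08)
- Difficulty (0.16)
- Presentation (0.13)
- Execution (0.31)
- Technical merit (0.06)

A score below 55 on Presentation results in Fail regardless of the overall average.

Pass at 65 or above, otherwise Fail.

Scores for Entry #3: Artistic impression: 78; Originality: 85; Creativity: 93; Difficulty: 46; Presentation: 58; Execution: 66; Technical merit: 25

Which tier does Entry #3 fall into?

Presentation score 58 ≥ 55: minimum met.
Weighted total:
  Artistic impression 78 × 0.08 = 6.24
  Originality 85 × 0.18 = 15.3
  Creativity 93 × 0.08 = 7.44
  Difficulty 46 × 0.16 = 7.36
  Presentation 58 × 0.13 = 7.54
  Execution 66 × 0.31 = 20.46
  Technical merit 25 × 0.06 = 1.5
Sum = 65.84
65.84 ≥ 65 → Pass

Pass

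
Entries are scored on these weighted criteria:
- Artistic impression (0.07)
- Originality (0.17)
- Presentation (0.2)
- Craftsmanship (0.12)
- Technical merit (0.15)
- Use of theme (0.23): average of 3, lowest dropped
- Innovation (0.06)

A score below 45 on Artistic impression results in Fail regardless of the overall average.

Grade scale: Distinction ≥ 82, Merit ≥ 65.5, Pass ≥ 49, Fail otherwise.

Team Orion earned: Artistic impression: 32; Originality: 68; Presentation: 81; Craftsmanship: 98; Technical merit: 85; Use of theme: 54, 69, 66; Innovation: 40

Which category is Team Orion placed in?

Use of theme: drop 54 → average of remaining 2 = 135/2 = 67.5
Artistic impression score 32 < 45: minimum not met.
Weighted total:
  Artistic impression 32 × 0.07 = 2.24
  Originality 68 × 0.17 = 11.56
  Presentation 81 × 0.2 = 16.2
  Craftsmanship 98 × 0.12 = 11.76
  Technical merit 85 × 0.15 = 12.75
  Use of theme 67.5 × 0.23 = 15.525
  Innovation 40 × 0.06 = 2.4
Sum = 72.435
Because the Artistic impression minimum was not met, the result is Fail.

Fail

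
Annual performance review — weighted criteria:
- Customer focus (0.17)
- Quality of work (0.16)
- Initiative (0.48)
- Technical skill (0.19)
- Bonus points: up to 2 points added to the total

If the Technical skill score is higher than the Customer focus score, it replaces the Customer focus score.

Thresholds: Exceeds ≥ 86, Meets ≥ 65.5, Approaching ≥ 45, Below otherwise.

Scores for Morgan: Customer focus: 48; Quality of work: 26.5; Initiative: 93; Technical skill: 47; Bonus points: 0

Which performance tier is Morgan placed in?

Technical skill (47) ≤ Customer focus (48), so Customer focus stays at 48.
Weighted total:
  Customer focus 48 × 0.17 = 8.16
  Quality of work 26.5 × 0.16 = 4.24
  Initiative 93 × 0.48 = 44.64
  Technical skill 47 × 0.19 = 8.93
Sum = 65.97
Bonus points: 65.97 + 0 = 65.97
65.97 is ≥ 65.5 and < 86 → Meets

Meets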